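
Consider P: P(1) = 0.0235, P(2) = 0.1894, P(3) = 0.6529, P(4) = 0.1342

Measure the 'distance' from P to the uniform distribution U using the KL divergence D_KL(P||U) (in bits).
0.6278 bits

U(i) = 1/4 for all i

D_KL(P||U) = Σ P(x) log₂(P(x) / (1/4))
           = Σ P(x) log₂(P(x)) + log₂(4)
           = log₂(4) - H(P)

H(P) = -Σ P(x) log₂(P(x)):
  -P(1)·log₂(P(1)) = -(0.0235)·log₂(0.0235) = 0.12716
  -P(2)·log₂(P(2)) = -(0.1894)·log₂(0.1894) = 0.45465
  -P(3)·log₂(P(3)) = -(0.6529)·log₂(0.6529) = 0.40158
  -P(4)·log₂(P(4)) = -(0.1342)·log₂(0.1342) = 0.38885
H(P) = 0.12716 + 0.45465 + 0.40158 + 0.38885 = 1.37224 bits

log₂(4) = 2.00000 bits

D_KL(P||U) = 2.00000 - 1.37224 = 0.62776 ≈ 0.6278 bits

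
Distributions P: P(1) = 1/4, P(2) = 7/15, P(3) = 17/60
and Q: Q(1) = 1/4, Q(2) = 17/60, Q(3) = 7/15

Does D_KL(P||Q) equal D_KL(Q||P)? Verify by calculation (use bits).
D_KL(P||Q) = 0.1320 bits, D_KL(Q||P) = 0.1320 bits. Yes — for this pair D_KL(P||Q) = D_KL(Q||P).

D_KL(P||Q) = Σ P(x) log₂(P(x)/Q(x))

Computing term by term:
  P(1)·log₂(P(1)/Q(1)) = (1/4)·log₂((1/4)/(1/4)) = 0.00000
  P(2)·log₂(P(2)/Q(2)) = (7/15)·log₂((7/15)/(17/60)) = 0.33595
  P(3)·log₂(P(3)/Q(3)) = (17/60)·log₂((17/60)/(7/15)) = -0.20397

D_KL(P||Q) = 0.00000 + 0.33595 - 0.20397 = 0.13198 ≈ 0.1320 bits

D_KL(Q||P) = Σ Q(x) log₂(Q(x)/P(x))

Computing term by term:
  Q(1)·log₂(Q(1)/P(1)) = (1/4)·log₂((1/4)/(1/4)) = 0.00000
  Q(2)·log₂(Q(2)/P(2)) = (17/60)·log₂((17/60)/(7/15)) = -0.20397
  Q(3)·log₂(Q(3)/P(3)) = (7/15)·log₂((7/15)/(17/60)) = 0.33595

D_KL(Q||P) = 0.00000 - 0.20397 + 0.33595 = 0.13198 ≈ 0.1320 bits

These ARE equal here. Q is P with outcomes relabeled (Q(2) = P(3), Q(3) = P(2)) by a relabeling that is its own inverse, so the two sums contain exactly the same terms in a different order. This is a special case — KL divergence is not symmetric in general: D_KL(P||Q) ≠ D_KL(Q||P) for most P, Q.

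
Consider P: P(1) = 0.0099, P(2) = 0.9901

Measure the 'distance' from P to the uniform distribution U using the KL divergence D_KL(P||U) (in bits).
0.9199 bits

U(i) = 1/2 for all i

D_KL(P||U) = Σ P(x) log₂(P(x) / (1/2))
           = Σ P(x) log₂(P(x)) + log₂(2)
           = log₂(2) - H(P)

H(P) = -Σ P(x) log₂(P(x)):
  -P(1)·log₂(P(1)) = -(0.0099)·log₂(0.0099) = 0.06592
  -P(2)·log₂(P(2)) = -(0.9901)·log₂(0.9901) = 0.01421
H(P) = 0.06592 + 0.01421 = 0.08013 bits

log₂(2) = 1.00000 bits

D_KL(P||U) = 1.00000 - 0.08013 = 0.91987 ≈ 0.9199 bits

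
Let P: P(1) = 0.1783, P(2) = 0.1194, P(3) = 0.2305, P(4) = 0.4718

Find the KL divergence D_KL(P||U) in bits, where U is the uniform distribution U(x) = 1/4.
0.1910 bits

U(i) = 1/4 for all i

D_KL(P||U) = Σ P(x) log₂(P(x) / (1/4))
           = Σ P(x) log₂(P(x)) + log₂(4)
           = log₂(4) - H(P)

H(P) = -Σ P(x) log₂(P(x)):
  -P(1)·log₂(P(1)) = -(0.1783)·log₂(0.1783) = 0.44354
  -P(2)·log₂(P(2)) = -(0.1194)·log₂(0.1194) = 0.36610
  -P(3)·log₂(P(3)) = -(0.2305)·log₂(0.2305) = 0.48801
  -P(4)·log₂(P(4)) = -(0.4718)·log₂(0.4718) = 0.51131
H(P) = 0.44354 + 0.36610 + 0.48801 + 0.51131 = 1.80896 bits

log₂(4) = 2.00000 bits

D_KL(P||U) = 2.00000 - 1.80896 = 0.19104 ≈ 0.1910 bits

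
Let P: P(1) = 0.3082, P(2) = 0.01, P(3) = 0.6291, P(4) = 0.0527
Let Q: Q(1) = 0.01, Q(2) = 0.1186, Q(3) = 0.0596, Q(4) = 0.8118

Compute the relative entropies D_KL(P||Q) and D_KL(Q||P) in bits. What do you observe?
D_KL(P||Q) = 3.4196 bits, D_KL(Q||P) = 3.3738 bits. The two directions give different values (D_KL(P||Q) exceeds D_KL(Q||P) by 0.0458 bits): KL divergence is asymmetric.

D_KL(P||Q) = Σ P(x) log₂(P(x)/Q(x))

Computing term by term:
  P(1)·log₂(P(1)/Q(1)) = 0.3082·log₂(0.3082/0.01) = 1.52429
  P(2)·log₂(P(2)/Q(2)) = 0.01·log₂(0.01/0.1186) = -0.03568
  P(3)·log₂(P(3)/Q(3)) = 0.6291·log₂(0.6291/0.0596) = 2.13888
  P(4)·log₂(P(4)/Q(4)) = 0.0527·log₂(0.0527/0.8118) = -0.20791

D_KL(P||Q) = 1.52429 - 0.03568 + 2.13888 - 0.20791 = 3.41958 ≈ 3.4196 bits

D_KL(Q||P) = Σ Q(x) log₂(Q(x)/P(x))

Computing term by term:
  Q(1)·log₂(Q(1)/P(1)) = 0.01·log₂(0.01/0.3082) = -0.04946
  Q(2)·log₂(Q(2)/P(2)) = 0.1186·log₂(0.1186/0.01) = 0.42317
  Q(3)·log₂(Q(3)/P(3)) = 0.0596·log₂(0.0596/0.6291) = -0.20263
  Q(4)·log₂(Q(4)/P(4)) = 0.8118·log₂(0.8118/0.0527) = 3.20275

D_KL(Q||P) = -0.04946 + 0.42317 - 0.20263 + 3.20275 = 3.37383 ≈ 3.3738 bits

These are NOT equal (difference: 0.0458 bits). KL divergence is asymmetric: D_KL(P||Q) ≠ D_KL(Q||P) in general.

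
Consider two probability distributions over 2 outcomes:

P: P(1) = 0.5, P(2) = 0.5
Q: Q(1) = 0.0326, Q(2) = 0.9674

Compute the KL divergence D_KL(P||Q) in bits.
1.4934 bits

D_KL(P||Q) = Σ P(x) log₂(P(x)/Q(x))

Computing term by term:
  P(1)·log₂(P(1)/Q(1)) = 0.5·log₂(0.5/0.0326) = 1.96949
  P(2)·log₂(P(2)/Q(2)) = 0.5·log₂(0.5/0.9674) = -0.47609

D_KL(P||Q) = 1.96949 - 0.47609 = 1.49340 ≈ 1.4934 bits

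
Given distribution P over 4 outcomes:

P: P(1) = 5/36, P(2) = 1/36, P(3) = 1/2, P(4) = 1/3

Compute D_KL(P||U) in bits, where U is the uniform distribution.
0.4325 bits

U(i) = 1/4 for all i

D_KL(P||U) = Σ P(x) log₂(P(x) / (1/4))
           = Σ P(x) log₂(P(x)) + log₂(4)
           = log₂(4) - H(P)

H(P) = -Σ P(x) log₂(P(x)):
  -P(1)·log₂(P(1)) = -(5/36)·log₂(5/36) = 0.39556
  -P(2)·log₂(P(2)) = -(1/36)·log₂(1/36) = 0.14361
  -P(3)·log₂(P(3)) = -(1/2)·log₂(1/2) = 0.50000
  -P(4)·log₂(P(4)) = -(1/3)·log₂(1/3) = 0.52832
H(P) = 0.39556 + 0.14361 + 0.50000 + 0.52832 = 1.56749 bits

log₂(4) = 2.00000 bits

D_KL(P||U) = 2.00000 - 1.56749 = 0.43251 ≈ 0.4325 bits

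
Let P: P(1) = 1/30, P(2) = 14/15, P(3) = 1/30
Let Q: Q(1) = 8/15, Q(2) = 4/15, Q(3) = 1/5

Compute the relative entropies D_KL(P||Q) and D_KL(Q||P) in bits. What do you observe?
D_KL(P||Q) = 1.4674 bits, D_KL(Q||P) = 2.1684 bits. The two directions give different values (D_KL(Q||P) exceeds D_KL(P||Q) by 0.7010 bits): KL divergence is asymmetric.

D_KL(P||Q) = Σ P(x) log₂(P(x)/Q(x))

Computing term by term:
  P(1)·log₂(P(1)/Q(1)) = (1/30)·log₂((1/30)/(8/15)) = -0.13333
  P(2)·log₂(P(2)/Q(2)) = (14/15)·log₂((14/15)/(4/15)) = 1.68686
  P(3)·log₂(P(3)/Q(3)) = (1/30)·log₂((1/30)/(1/5)) = -0.08617

D_KL(P||Q) = -0.13333 + 1.68686 - 0.08617 = 1.46736 ≈ 1.4674 bits

D_KL(Q||P) = Σ Q(x) log₂(Q(x)/P(x))

Computing term by term:
  Q(1)·log₂(Q(1)/P(1)) = (8/15)·log₂((8/15)/(1/30)) = 2.13333
  Q(2)·log₂(Q(2)/P(2)) = (4/15)·log₂((4/15)/(14/15)) = -0.48196
  Q(3)·log₂(Q(3)/P(3)) = (1/5)·log₂((1/5)/(1/30)) = 0.51699

D_KL(Q||P) = 2.13333 - 0.48196 + 0.51699 = 2.16836 ≈ 2.1684 bits

These are NOT equal (difference: 0.7010 bits). KL divergence is asymmetric: D_KL(P||Q) ≠ D_KL(Q||P) in general.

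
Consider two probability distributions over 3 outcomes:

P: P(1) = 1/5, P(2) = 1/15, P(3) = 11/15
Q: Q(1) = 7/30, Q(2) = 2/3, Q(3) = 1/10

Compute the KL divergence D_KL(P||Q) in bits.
1.8420 bits

D_KL(P||Q) = Σ P(x) log₂(P(x)/Q(x))

Computing term by term:
  P(1)·log₂(P(1)/Q(1)) = (1/5)·log₂((1/5)/(7/30)) = -0.04448
  P(2)·log₂(P(2)/Q(2)) = (1/15)·log₂((1/15)/(2/3)) = -0.22146
  P(3)·log₂(P(3)/Q(3)) = (11/15)·log₂((11/15)/(1/10)) = 2.10794

D_KL(P||Q) = -0.04448 - 0.22146 + 2.10794 = 1.84200 ≈ 1.8420 bits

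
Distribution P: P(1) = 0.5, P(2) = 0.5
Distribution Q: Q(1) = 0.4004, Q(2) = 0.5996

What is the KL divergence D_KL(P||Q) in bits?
0.0292 bits

D_KL(P||Q) = Σ P(x) log₂(P(x)/Q(x))

Computing term by term:
  P(1)·log₂(P(1)/Q(1)) = 0.5·log₂(0.5/0.4004) = 0.16024
  P(2)·log₂(P(2)/Q(2)) = 0.5·log₂(0.5/0.5996) = -0.13104

D_KL(P||Q) = 0.16024 - 0.13104 = 0.02920 ≈ 0.0292 bits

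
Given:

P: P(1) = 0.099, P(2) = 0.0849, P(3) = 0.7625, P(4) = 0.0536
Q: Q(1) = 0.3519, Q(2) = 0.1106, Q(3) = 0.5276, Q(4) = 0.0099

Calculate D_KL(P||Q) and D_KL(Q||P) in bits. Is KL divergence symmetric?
D_KL(P||Q) = 0.3222 bits, D_KL(Q||P) = 0.3816 bits. No, KL divergence is not symmetric.

D_KL(P||Q) = Σ P(x) log₂(P(x)/Q(x))

Computing term by term:
  P(1)·log₂(P(1)/Q(1)) = 0.099·log₂(0.099/0.3519) = -0.18114
  P(2)·log₂(P(2)/Q(2)) = 0.0849·log₂(0.0849/0.1106) = -0.03239
  P(3)·log₂(P(3)/Q(3)) = 0.7625·log₂(0.7625/0.5276) = 0.40511
  P(4)·log₂(P(4)/Q(4)) = 0.0536·log₂(0.0536/0.0099) = 0.13061

D_KL(P||Q) = -0.18114 - 0.03239 + 0.40511 + 0.13061 = 0.32219 ≈ 0.3222 bits

D_KL(Q||P) = Σ Q(x) log₂(Q(x)/P(x))

Computing term by term:
  Q(1)·log₂(Q(1)/P(1)) = 0.3519·log₂(0.3519/0.099) = 0.64386
  Q(2)·log₂(Q(2)/P(2)) = 0.1106·log₂(0.1106/0.0849) = 0.04220
  Q(3)·log₂(Q(3)/P(3)) = 0.5276·log₂(0.5276/0.7625) = -0.28031
  Q(4)·log₂(Q(4)/P(4)) = 0.0099·log₂(0.0099/0.0536) = -0.02412

D_KL(Q||P) = 0.64386 + 0.04220 - 0.28031 - 0.02412 = 0.38163 ≈ 0.3816 bits

These are NOT equal (difference: 0.0594 bits). KL divergence is asymmetric: D_KL(P||Q) ≠ D_KL(Q||P) in general.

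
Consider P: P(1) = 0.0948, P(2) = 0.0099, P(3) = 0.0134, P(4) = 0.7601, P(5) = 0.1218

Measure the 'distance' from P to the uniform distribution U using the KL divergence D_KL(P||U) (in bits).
1.1797 bits

U(i) = 1/5 for all i

D_KL(P||U) = Σ P(x) log₂(P(x) / (1/5))
           = Σ P(x) log₂(P(x)) + log₂(5)
           = log₂(5) - H(P)

H(P) = -Σ P(x) log₂(P(x)):
  -P(1)·log₂(P(1)) = -(0.0948)·log₂(0.0948) = 0.32222
  -P(2)·log₂(P(2)) = -(0.0099)·log₂(0.0099) = 0.06592
  -P(3)·log₂(P(3)) = -(0.0134)·log₂(0.0134) = 0.08337
  -P(4)·log₂(P(4)) = -(0.7601)·log₂(0.7601) = 0.30080
  -P(5)·log₂(P(5)) = -(0.1218)·log₂(0.1218) = 0.36996
H(P) = 0.32222 + 0.06592 + 0.08337 + 0.30080 + 0.36996 = 1.14227 bits

log₂(5) = 2.32193 bits

D_KL(P||U) = 2.32193 - 1.14227 = 1.17966 ≈ 1.1797 bits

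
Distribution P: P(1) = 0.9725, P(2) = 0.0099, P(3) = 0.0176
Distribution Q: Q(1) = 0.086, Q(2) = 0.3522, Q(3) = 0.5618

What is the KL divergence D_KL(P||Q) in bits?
3.2641 bits

D_KL(P||Q) = Σ P(x) log₂(P(x)/Q(x))

Computing term by term:
  P(1)·log₂(P(1)/Q(1)) = 0.9725·log₂(0.9725/0.086) = 3.40306
  P(2)·log₂(P(2)/Q(2)) = 0.0099·log₂(0.0099/0.3522) = -0.05101
  P(3)·log₂(P(3)/Q(3)) = 0.0176·log₂(0.0176/0.5618) = -0.08794

D_KL(P||Q) = 3.40306 - 0.05101 - 0.08794 = 3.26411 ≈ 3.2641 bits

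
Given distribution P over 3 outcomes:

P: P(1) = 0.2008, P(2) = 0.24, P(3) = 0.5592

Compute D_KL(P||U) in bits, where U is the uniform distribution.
0.1568 bits

U(i) = 1/3 for all i

D_KL(P||U) = Σ P(x) log₂(P(x) / (1/3))
           = Σ P(x) log₂(P(x)) + log₂(3)
           = log₂(3) - H(P)

H(P) = -Σ P(x) log₂(P(x)):
  -P(1)·log₂(P(1)) = -(0.2008)·log₂(0.2008) = 0.46509
  -P(2)·log₂(P(2)) = -(0.24)·log₂(0.24) = 0.49413
  -P(3)·log₂(P(3)) = -(0.5592)·log₂(0.5592) = 0.46892
H(P) = 0.46509 + 0.49413 + 0.46892 = 1.42814 bits

log₂(3) = 1.58496 bits

D_KL(P||U) = 1.58496 - 1.42814 = 0.15682 ≈ 0.1568 bits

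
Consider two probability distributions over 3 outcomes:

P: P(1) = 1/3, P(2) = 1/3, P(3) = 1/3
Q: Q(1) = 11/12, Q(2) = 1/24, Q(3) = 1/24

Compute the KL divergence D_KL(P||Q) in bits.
1.5135 bits

D_KL(P||Q) = Σ P(x) log₂(P(x)/Q(x))

Computing term by term:
  P(1)·log₂(P(1)/Q(1)) = (1/3)·log₂((1/3)/(11/12)) = -0.48648
  P(2)·log₂(P(2)/Q(2)) = (1/3)·log₂((1/3)/(1/24)) = 1.00000
  P(3)·log₂(P(3)/Q(3)) = (1/3)·log₂((1/3)/(1/24)) = 1.00000

D_KL(P||Q) = -0.48648 + 1.00000 + 1.00000 = 1.51352 ≈ 1.5135 bits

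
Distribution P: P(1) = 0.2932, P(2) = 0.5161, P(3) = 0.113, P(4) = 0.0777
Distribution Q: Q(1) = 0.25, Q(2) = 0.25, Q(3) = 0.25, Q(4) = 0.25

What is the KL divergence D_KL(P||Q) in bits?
0.3467 bits

D_KL(P||Q) = Σ P(x) log₂(P(x)/Q(x))

Computing term by term:
  P(1)·log₂(P(1)/Q(1)) = 0.2932·log₂(0.2932/0.25) = 0.06742
  P(2)·log₂(P(2)/Q(2)) = 0.5161·log₂(0.5161/0.25) = 0.53970
  P(3)·log₂(P(3)/Q(3)) = 0.113·log₂(0.113/0.25) = -0.12945
  P(4)·log₂(P(4)/Q(4)) = 0.0777·log₂(0.0777/0.25) = -0.13100

D_KL(P||Q) = 0.06742 + 0.53970 - 0.12945 - 0.13100 = 0.34667 ≈ 0.3467 bits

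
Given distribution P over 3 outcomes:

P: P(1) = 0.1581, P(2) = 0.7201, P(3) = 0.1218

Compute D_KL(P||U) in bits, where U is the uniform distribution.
0.4532 bits

U(i) = 1/3 for all i

D_KL(P||U) = Σ P(x) log₂(P(x) / (1/3))
           = Σ P(x) log₂(P(x)) + log₂(3)
           = log₂(3) - H(P)

H(P) = -Σ P(x) log₂(P(x)):
  -P(1)·log₂(P(1)) = -(0.1581)·log₂(0.1581) = 0.42072
  -P(2)·log₂(P(2)) = -(0.7201)·log₂(0.7201) = 0.34113
  -P(3)·log₂(P(3)) = -(0.1218)·log₂(0.1218) = 0.36996
H(P) = 0.42072 + 0.34113 + 0.36996 = 1.13181 bits

log₂(3) = 1.58496 bits

D_KL(P||U) = 1.58496 - 1.13181 = 0.45315 ≈ 0.4532 bits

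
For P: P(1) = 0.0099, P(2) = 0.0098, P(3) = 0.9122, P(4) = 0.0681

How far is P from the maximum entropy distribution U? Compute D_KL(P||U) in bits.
1.4838 bits

U(i) = 1/4 for all i

D_KL(P||U) = Σ P(x) log₂(P(x) / (1/4))
           = Σ P(x) log₂(P(x)) + log₂(4)
           = log₂(4) - H(P)

H(P) = -Σ P(x) log₂(P(x)):
  -P(1)·log₂(P(1)) = -(0.0099)·log₂(0.0099) = 0.06592
  -P(2)·log₂(P(2)) = -(0.0098)·log₂(0.0098) = 0.06540
  -P(3)·log₂(P(3)) = -(0.9122)·log₂(0.9122) = 0.12094
  -P(4)·log₂(P(4)) = -(0.0681)·log₂(0.0681) = 0.26397
H(P) = 0.06592 + 0.06540 + 0.12094 + 0.26397 = 0.51623 bits

log₂(4) = 2.00000 bits

D_KL(P||U) = 2.00000 - 0.51623 = 1.48377 ≈ 1.4838 bits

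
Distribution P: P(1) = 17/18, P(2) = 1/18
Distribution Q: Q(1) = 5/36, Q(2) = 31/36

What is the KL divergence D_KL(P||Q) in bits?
2.3922 bits

D_KL(P||Q) = Σ P(x) log₂(P(x)/Q(x))

Computing term by term:
  P(1)·log₂(P(1)/Q(1)) = (17/18)·log₂((17/18)/(5/36)) = 2.61189
  P(2)·log₂(P(2)/Q(2)) = (1/18)·log₂((1/18)/(31/36)) = -0.21968

D_KL(P||Q) = 2.61189 - 0.21968 = 2.39221 ≈ 2.3922 bits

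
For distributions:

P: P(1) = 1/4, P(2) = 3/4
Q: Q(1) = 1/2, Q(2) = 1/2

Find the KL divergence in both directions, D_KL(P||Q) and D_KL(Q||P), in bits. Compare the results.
D_KL(P||Q) = 0.1887 bits, D_KL(Q||P) = 0.2075 bits. D_KL(Q||P) is larger than D_KL(P||Q) by 0.0188 bits; the two directions differ.

D_KL(P||Q) = Σ P(x) log₂(P(x)/Q(x))

Computing term by term:
  P(1)·log₂(P(1)/Q(1)) = (1/4)·log₂((1/4)/(1/2)) = -0.25000
  P(2)·log₂(P(2)/Q(2)) = (3/4)·log₂((3/4)/(1/2)) = 0.43872

D_KL(P||Q) = -0.25000 + 0.43872 = 0.18872 ≈ 0.1887 bits

D_KL(Q||P) = Σ Q(x) log₂(Q(x)/P(x))

Computing term by term:
  Q(1)·log₂(Q(1)/P(1)) = (1/2)·log₂((1/2)/(1/4)) = 0.50000
  Q(2)·log₂(Q(2)/P(2)) = (1/2)·log₂((1/2)/(3/4)) = -0.29248

D_KL(Q||P) = 0.50000 - 0.29248 = 0.20752 ≈ 0.2075 bits

These are NOT equal (difference: 0.0188 bits). KL divergence is asymmetric: D_KL(P||Q) ≠ D_KL(Q||P) in general.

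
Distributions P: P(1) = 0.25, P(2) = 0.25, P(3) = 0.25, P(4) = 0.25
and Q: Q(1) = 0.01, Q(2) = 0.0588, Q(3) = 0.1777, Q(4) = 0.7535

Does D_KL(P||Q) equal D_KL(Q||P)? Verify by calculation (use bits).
D_KL(P||Q) = 1.4082 bits, D_KL(Q||P) = 0.9426 bits. No — D_KL(P||Q) ≠ D_KL(Q||P) for this pair.

D_KL(P||Q) = Σ P(x) log₂(P(x)/Q(x))

Computing term by term:
  P(1)·log₂(P(1)/Q(1)) = 0.25·log₂(0.25/0.01) = 1.16096
  P(2)·log₂(P(2)/Q(2)) = 0.25·log₂(0.25/0.0588) = 0.52201
  P(3)·log₂(P(3)/Q(3)) = 0.25·log₂(0.25/0.1777) = 0.12312
  P(4)·log₂(P(4)/Q(4)) = 0.25·log₂(0.25/0.7535) = -0.39792

D_KL(P||Q) = 1.16096 + 0.52201 + 0.12312 - 0.39792 = 1.40817 ≈ 1.4082 bits

D_KL(Q||P) = Σ Q(x) log₂(Q(x)/P(x))

Computing term by term:
  Q(1)·log₂(Q(1)/P(1)) = 0.01·log₂(0.01/0.25) = -0.04644
  Q(2)·log₂(Q(2)/P(2)) = 0.0588·log₂(0.0588/0.25) = -0.12278
  Q(3)·log₂(Q(3)/P(3)) = 0.1777·log₂(0.1777/0.25) = -0.08751
  Q(4)·log₂(Q(4)/P(4)) = 0.7535·log₂(0.7535/0.25) = 1.19933

D_KL(Q||P) = -0.04644 - 0.12278 - 0.08751 + 1.19933 = 0.94260 ≈ 0.9426 bits

These are NOT equal (difference: 0.4656 bits). KL divergence is asymmetric: D_KL(P||Q) ≠ D_KL(Q||P) in general.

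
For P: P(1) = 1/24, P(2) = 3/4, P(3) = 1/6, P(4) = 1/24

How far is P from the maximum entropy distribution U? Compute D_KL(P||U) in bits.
0.8758 bits

U(i) = 1/4 for all i

D_KL(P||U) = Σ P(x) log₂(P(x) / (1/4))
           = Σ P(x) log₂(P(x)) + log₂(4)
           = log₂(4) - H(P)

H(P) = -Σ P(x) log₂(P(x)):
  -P(1)·log₂(P(1)) = -(1/24)·log₂(1/24) = 0.19104
  -P(2)·log₂(P(2)) = -(3/4)·log₂(3/4) = 0.31128
  -P(3)·log₂(P(3)) = -(1/6)·log₂(1/6) = 0.43083
  -P(4)·log₂(P(4)) = -(1/24)·log₂(1/24) = 0.19104
H(P) = 0.19104 + 0.31128 + 0.43083 + 0.19104 = 1.12419 bits

log₂(4) = 2.00000 bits

D_KL(P||U) = 2.00000 - 1.12419 = 0.87581 ≈ 0.8758 bits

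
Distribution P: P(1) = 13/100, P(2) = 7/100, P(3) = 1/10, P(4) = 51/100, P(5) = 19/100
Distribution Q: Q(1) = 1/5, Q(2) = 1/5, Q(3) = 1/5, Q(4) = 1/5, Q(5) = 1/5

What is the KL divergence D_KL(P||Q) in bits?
0.3879 bits

D_KL(P||Q) = Σ P(x) log₂(P(x)/Q(x))

Computing term by term:
  P(1)·log₂(P(1)/Q(1)) = (13/100)·log₂((13/100)/(1/5)) = -0.08079
  P(2)·log₂(P(2)/Q(2)) = (7/100)·log₂((7/100)/(1/5)) = -0.10602
  P(3)·log₂(P(3)/Q(3)) = (1/10)·log₂((1/10)/(1/5)) = -0.10000
  P(4)·log₂(P(4)/Q(4)) = (51/100)·log₂((51/100)/(1/5)) = 0.68875
  P(5)·log₂(P(5)/Q(5)) = (19/100)·log₂((19/100)/(1/5)) = -0.01406

D_KL(P||Q) = -0.08079 - 0.10602 - 0.10000 + 0.68875 - 0.01406 = 0.38788 ≈ 0.3879 bits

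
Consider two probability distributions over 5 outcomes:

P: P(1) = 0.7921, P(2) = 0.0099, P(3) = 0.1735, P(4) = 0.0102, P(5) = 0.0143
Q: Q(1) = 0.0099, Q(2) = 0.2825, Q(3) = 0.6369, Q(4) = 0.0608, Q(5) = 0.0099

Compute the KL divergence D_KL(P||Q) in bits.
4.6157 bits

D_KL(P||Q) = Σ P(x) log₂(P(x)/Q(x))

Computing term by term:
  P(1)·log₂(P(1)/Q(1)) = 0.7921·log₂(0.7921/0.0099) = 5.00774
  P(2)·log₂(P(2)/Q(2)) = 0.0099·log₂(0.0099/0.2825) = -0.04786
  P(3)·log₂(P(3)/Q(3)) = 0.1735·log₂(0.1735/0.6369) = -0.32551
  P(4)·log₂(P(4)/Q(4)) = 0.0102·log₂(0.0102/0.0608) = -0.02627
  P(5)·log₂(P(5)/Q(5)) = 0.0143·log₂(0.0143/0.0099) = 0.00759

D_KL(P||Q) = 5.00774 - 0.04786 - 0.32551 - 0.02627 + 0.00759 = 4.61569 ≈ 4.6157 bits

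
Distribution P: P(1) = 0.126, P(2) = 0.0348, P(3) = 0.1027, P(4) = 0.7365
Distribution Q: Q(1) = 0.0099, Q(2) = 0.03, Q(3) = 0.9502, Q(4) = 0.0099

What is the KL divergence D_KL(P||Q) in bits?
4.7191 bits

D_KL(P||Q) = Σ P(x) log₂(P(x)/Q(x))

Computing term by term:
  P(1)·log₂(P(1)/Q(1)) = 0.126·log₂(0.126/0.0099) = 0.46240
  P(2)·log₂(P(2)/Q(2)) = 0.0348·log₂(0.0348/0.03) = 0.00745
  P(3)·log₂(P(3)/Q(3)) = 0.1027·log₂(0.1027/0.9502) = -0.32965
  P(4)·log₂(P(4)/Q(4)) = 0.7365·log₂(0.7365/0.0099) = 4.57890

D_KL(P||Q) = 0.46240 + 0.00745 - 0.32965 + 4.57890 = 4.71910 ≈ 4.7191 bits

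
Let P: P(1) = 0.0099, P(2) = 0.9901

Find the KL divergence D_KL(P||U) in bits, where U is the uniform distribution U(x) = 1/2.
0.9199 bits

U(i) = 1/2 for all i

D_KL(P||U) = Σ P(x) log₂(P(x) / (1/2))
           = Σ P(x) log₂(P(x)) + log₂(2)
           = log₂(2) - H(P)

H(P) = -Σ P(x) log₂(P(x)):
  -P(1)·log₂(P(1)) = -(0.0099)·log₂(0.0099) = 0.06592
  -P(2)·log₂(P(2)) = -(0.9901)·log₂(0.9901) = 0.01421
H(P) = 0.06592 + 0.01421 = 0.08013 bits

log₂(2) = 1.00000 bits

D_KL(P||U) = 1.00000 - 0.08013 = 0.91987 ≈ 0.9199 bits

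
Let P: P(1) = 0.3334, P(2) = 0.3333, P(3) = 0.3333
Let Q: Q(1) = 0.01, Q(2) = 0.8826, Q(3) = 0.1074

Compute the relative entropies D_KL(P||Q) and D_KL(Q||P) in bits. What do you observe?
D_KL(P||Q) = 1.7630 bits, D_KL(Q||P) = 1.0139 bits. The two directions give different values (D_KL(P||Q) exceeds D_KL(Q||P) by 0.7491 bits): KL divergence is asymmetric.

D_KL(P||Q) = Σ P(x) log₂(P(x)/Q(x))

Computing term by term:
  P(1)·log₂(P(1)/Q(1)) = 0.3334·log₂(0.3334/0.01) = 1.68673
  P(2)·log₂(P(2)/Q(2)) = 0.3333·log₂(0.3333/0.8826) = -0.46827
  P(3)·log₂(P(3)/Q(3)) = 0.3333·log₂(0.3333/0.1074) = 0.54455

D_KL(P||Q) = 1.68673 - 0.46827 + 0.54455 = 1.76301 ≈ 1.7630 bits

D_KL(Q||P) = Σ Q(x) log₂(Q(x)/P(x))

Computing term by term:
  Q(1)·log₂(Q(1)/P(1)) = 0.01·log₂(0.01/0.3334) = -0.05059
  Q(2)·log₂(Q(2)/P(2)) = 0.8826·log₂(0.8826/0.3333) = 1.24000
  Q(3)·log₂(Q(3)/P(3)) = 0.1074·log₂(0.1074/0.3333) = -0.17547

D_KL(Q||P) = -0.05059 + 1.24000 - 0.17547 = 1.01394 ≈ 1.0139 bits

These are NOT equal (difference: 0.7491 bits). KL divergence is asymmetric: D_KL(P||Q) ≠ D_KL(Q||P) in general.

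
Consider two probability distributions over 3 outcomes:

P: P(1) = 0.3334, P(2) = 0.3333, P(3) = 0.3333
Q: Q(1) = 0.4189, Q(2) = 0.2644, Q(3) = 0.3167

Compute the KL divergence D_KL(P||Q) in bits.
0.0261 bits

D_KL(P||Q) = Σ P(x) log₂(P(x)/Q(x))

Computing term by term:
  P(1)·log₂(P(1)/Q(1)) = 0.3334·log₂(0.3334/0.4189) = -0.10981
  P(2)·log₂(P(2)/Q(2)) = 0.3333·log₂(0.3333/0.2644) = 0.11136
  P(3)·log₂(P(3)/Q(3)) = 0.3333·log₂(0.3333/0.3167) = 0.02457

D_KL(P||Q) = -0.10981 + 0.11136 + 0.02457 = 0.02612 ≈ 0.0261 bits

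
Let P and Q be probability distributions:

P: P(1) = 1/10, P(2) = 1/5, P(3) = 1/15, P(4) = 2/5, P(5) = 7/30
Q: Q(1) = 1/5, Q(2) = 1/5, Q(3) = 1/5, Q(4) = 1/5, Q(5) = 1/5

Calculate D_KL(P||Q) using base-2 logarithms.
0.2462 bits

D_KL(P||Q) = Σ P(x) log₂(P(x)/Q(x))

Computing term by term:
  P(1)·log₂(P(1)/Q(1)) = (1/10)·log₂((1/10)/(1/5)) = -0.10000
  P(2)·log₂(P(2)/Q(2)) = (1/5)·log₂((1/5)/(1/5)) = 0.00000
  P(3)·log₂(P(3)/Q(3)) = (1/15)·log₂((1/15)/(1/5)) = -0.10566
  P(4)·log₂(P(4)/Q(4)) = (2/5)·log₂((2/5)/(1/5)) = 0.40000
  P(5)·log₂(P(5)/Q(5)) = (7/30)·log₂((7/30)/(1/5)) = 0.05189

D_KL(P||Q) = -0.10000 + 0.00000 - 0.10566 + 0.40000 + 0.05189 = 0.24623 ≈ 0.2462 bits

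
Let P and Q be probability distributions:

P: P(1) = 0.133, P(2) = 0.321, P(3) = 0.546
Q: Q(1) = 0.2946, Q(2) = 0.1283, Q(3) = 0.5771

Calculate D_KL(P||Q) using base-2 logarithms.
0.2285 bits

D_KL(P||Q) = Σ P(x) log₂(P(x)/Q(x))

Computing term by term:
  P(1)·log₂(P(1)/Q(1)) = 0.133·log₂(0.133/0.2946) = -0.15260
  P(2)·log₂(P(2)/Q(2)) = 0.321·log₂(0.321/0.1283) = 0.42470
  P(3)·log₂(P(3)/Q(3)) = 0.546·log₂(0.546/0.5771) = -0.04364

D_KL(P||Q) = -0.15260 + 0.42470 - 0.04364 = 0.22846 ≈ 0.2285 bits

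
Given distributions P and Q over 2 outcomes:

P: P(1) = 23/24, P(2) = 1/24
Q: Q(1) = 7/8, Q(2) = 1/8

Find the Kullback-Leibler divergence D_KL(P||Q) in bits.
0.0597 bits

D_KL(P||Q) = Σ P(x) log₂(P(x)/Q(x))

Computing term by term:
  P(1)·log₂(P(1)/Q(1)) = (23/24)·log₂((23/24)/(7/8)) = 0.12578
  P(2)·log₂(P(2)/Q(2)) = (1/24)·log₂((1/24)/(1/8)) = -0.06604

D_KL(P||Q) = 0.12578 - 0.06604 = 0.05974 ≈ 0.0597 bits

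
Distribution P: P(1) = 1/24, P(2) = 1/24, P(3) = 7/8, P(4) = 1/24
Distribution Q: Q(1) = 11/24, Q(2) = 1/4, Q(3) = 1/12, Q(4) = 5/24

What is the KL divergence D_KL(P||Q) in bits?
2.6197 bits

D_KL(P||Q) = Σ P(x) log₂(P(x)/Q(x))

Computing term by term:
  P(1)·log₂(P(1)/Q(1)) = (1/24)·log₂((1/24)/(11/24)) = -0.14414
  P(2)·log₂(P(2)/Q(2)) = (1/24)·log₂((1/24)/(1/4)) = -0.10771
  P(3)·log₂(P(3)/Q(3)) = (7/8)·log₂((7/8)/(1/12)) = 2.96828
  P(4)·log₂(P(4)/Q(4)) = (1/24)·log₂((1/24)/(5/24)) = -0.09675

D_KL(P||Q) = -0.14414 - 0.10771 + 2.96828 - 0.09675 = 2.61968 ≈ 2.6197 bits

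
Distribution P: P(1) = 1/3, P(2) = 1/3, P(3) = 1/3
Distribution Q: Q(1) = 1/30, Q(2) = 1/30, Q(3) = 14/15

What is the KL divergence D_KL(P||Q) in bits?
1.7195 bits

D_KL(P||Q) = Σ P(x) log₂(P(x)/Q(x))

Computing term by term:
  P(1)·log₂(P(1)/Q(1)) = (1/3)·log₂((1/3)/(1/30)) = 1.10731
  P(2)·log₂(P(2)/Q(2)) = (1/3)·log₂((1/3)/(1/30)) = 1.10731
  P(3)·log₂(P(3)/Q(3)) = (1/3)·log₂((1/3)/(14/15)) = -0.49514

D_KL(P||Q) = 1.10731 + 1.10731 - 0.49514 = 1.71948 ≈ 1.7195 bits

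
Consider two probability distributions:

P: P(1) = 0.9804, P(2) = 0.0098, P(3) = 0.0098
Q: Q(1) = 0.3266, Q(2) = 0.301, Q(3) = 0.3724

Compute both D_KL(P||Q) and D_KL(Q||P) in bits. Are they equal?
D_KL(P||Q) = 1.4549 bits, D_KL(Q||P) = 2.9236 bits. No, they are not equal.

D_KL(P||Q) = Σ P(x) log₂(P(x)/Q(x))

Computing term by term:
  P(1)·log₂(P(1)/Q(1)) = 0.9804·log₂(0.9804/0.3266) = 1.55476
  P(2)·log₂(P(2)/Q(2)) = 0.0098·log₂(0.0098/0.301) = -0.04842
  P(3)·log₂(P(3)/Q(3)) = 0.0098·log₂(0.0098/0.3724) = -0.05143

D_KL(P||Q) = 1.55476 - 0.04842 - 0.05143 = 1.45491 ≈ 1.4549 bits

D_KL(Q||P) = Σ Q(x) log₂(Q(x)/P(x))

Computing term by term:
  Q(1)·log₂(Q(1)/P(1)) = 0.3266·log₂(0.3266/0.9804) = -0.51794
  Q(2)·log₂(Q(2)/P(2)) = 0.301·log₂(0.301/0.0098) = 1.48719
  Q(3)·log₂(Q(3)/P(3)) = 0.3724·log₂(0.3724/0.0098) = 1.95433

D_KL(Q||P) = -0.51794 + 1.48719 + 1.95433 = 2.92358 ≈ 2.9236 bits

These are NOT equal (difference: 1.4687 bits). KL divergence is asymmetric: D_KL(P||Q) ≠ D_KL(Q||P) in general.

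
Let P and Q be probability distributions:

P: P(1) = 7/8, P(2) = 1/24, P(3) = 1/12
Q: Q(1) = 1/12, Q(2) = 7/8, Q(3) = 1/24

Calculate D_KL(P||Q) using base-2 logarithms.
2.8686 bits

D_KL(P||Q) = Σ P(x) log₂(P(x)/Q(x))

Computing term by term:
  P(1)·log₂(P(1)/Q(1)) = (7/8)·log₂((7/8)/(1/12)) = 2.96828
  P(2)·log₂(P(2)/Q(2)) = (1/24)·log₂((1/24)/(7/8)) = -0.18301
  P(3)·log₂(P(3)/Q(3)) = (1/12)·log₂((1/12)/(1/24)) = 0.08333

D_KL(P||Q) = 2.96828 - 0.18301 + 0.08333 = 2.86860 ≈ 2.8686 bits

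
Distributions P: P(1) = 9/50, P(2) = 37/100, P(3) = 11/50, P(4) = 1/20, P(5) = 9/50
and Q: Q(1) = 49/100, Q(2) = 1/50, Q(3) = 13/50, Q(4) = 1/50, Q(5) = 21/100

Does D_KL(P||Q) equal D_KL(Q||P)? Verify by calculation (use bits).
D_KL(P||Q) = 1.2705 bits, D_KL(Q||P) = 0.7067 bits. No — D_KL(P||Q) ≠ D_KL(Q||P) for this pair.

D_KL(P||Q) = Σ P(x) log₂(P(x)/Q(x))

Computing term by term:
  P(1)·log₂(P(1)/Q(1)) = (9/50)·log₂((9/50)/(49/100)) = -0.26006
  P(2)·log₂(P(2)/Q(2)) = (37/100)·log₂((37/100)/(1/50)) = 1.55750
  P(3)·log₂(P(3)/Q(3)) = (11/50)·log₂((11/50)/(13/50)) = -0.05302
  P(4)·log₂(P(4)/Q(4)) = (1/20)·log₂((1/20)/(1/50)) = 0.06610
  P(5)·log₂(P(5)/Q(5)) = (9/50)·log₂((9/50)/(21/100)) = -0.04003

D_KL(P||Q) = -0.26006 + 1.55750 - 0.05302 + 0.06610 - 0.04003 = 1.27049 ≈ 1.2705 bits

D_KL(Q||P) = Σ Q(x) log₂(Q(x)/P(x))

Computing term by term:
  Q(1)·log₂(Q(1)/P(1)) = (49/100)·log₂((49/100)/(9/50)) = 0.70794
  Q(2)·log₂(Q(2)/P(2)) = (1/50)·log₂((1/50)/(37/100)) = -0.08419
  Q(3)·log₂(Q(3)/P(3)) = (13/50)·log₂((13/50)/(11/50)) = 0.06266
  Q(4)·log₂(Q(4)/P(4)) = (1/50)·log₂((1/50)/(1/20)) = -0.02644
  Q(5)·log₂(Q(5)/P(5)) = (21/100)·log₂((21/100)/(9/50)) = 0.04670

D_KL(Q||P) = 0.70794 - 0.08419 + 0.06266 - 0.02644 + 0.04670 = 0.70667 ≈ 0.7067 bits

These are NOT equal (difference: 0.5638 bits). KL divergence is asymmetric: D_KL(P||Q) ≠ D_KL(Q||P) in general.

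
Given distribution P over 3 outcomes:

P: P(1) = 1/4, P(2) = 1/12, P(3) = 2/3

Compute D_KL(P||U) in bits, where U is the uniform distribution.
0.3962 bits

U(i) = 1/3 for all i

D_KL(P||U) = Σ P(x) log₂(P(x) / (1/3))
           = Σ P(x) log₂(P(x)) + log₂(3)
           = log₂(3) - H(P)

H(P) = -Σ P(x) log₂(P(x)):
  -P(1)·log₂(P(1)) = -(1/4)·log₂(1/4) = 0.50000
  -P(2)·log₂(P(2)) = -(1/12)·log₂(1/12) = 0.29875
  -P(3)·log₂(P(3)) = -(2/3)·log₂(2/3) = 0.38998
H(P) = 0.50000 + 0.29875 + 0.38998 = 1.18873 bits

log₂(3) = 1.58496 bits

D_KL(P||U) = 1.58496 - 1.18873 = 0.39623 ≈ 0.3962 bits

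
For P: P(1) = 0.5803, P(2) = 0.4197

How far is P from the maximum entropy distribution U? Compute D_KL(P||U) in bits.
0.0187 bits

U(i) = 1/2 for all i

D_KL(P||U) = Σ P(x) log₂(P(x) / (1/2))
           = Σ P(x) log₂(P(x)) + log₂(2)
           = log₂(2) - H(P)

H(P) = -Σ P(x) log₂(P(x)):
  -P(1)·log₂(P(1)) = -(0.5803)·log₂(0.5803) = 0.45561
  -P(2)·log₂(P(2)) = -(0.4197)·log₂(0.4197) = 0.52570
H(P) = 0.45561 + 0.52570 = 0.98131 bits

log₂(2) = 1.00000 bits

D_KL(P||U) = 1.00000 - 0.98131 = 0.01869 ≈ 0.0187 bits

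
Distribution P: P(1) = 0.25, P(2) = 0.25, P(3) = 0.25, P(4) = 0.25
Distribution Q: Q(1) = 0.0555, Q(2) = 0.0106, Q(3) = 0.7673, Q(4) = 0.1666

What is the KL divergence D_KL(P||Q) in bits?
1.4247 bits

D_KL(P||Q) = Σ P(x) log₂(P(x)/Q(x))

Computing term by term:
  P(1)·log₂(P(1)/Q(1)) = 0.25·log₂(0.25/0.0555) = 0.54284
  P(2)·log₂(P(2)/Q(2)) = 0.25·log₂(0.25/0.0106) = 1.13995
  P(3)·log₂(P(3)/Q(3)) = 0.25·log₂(0.25/0.7673) = -0.40447
  P(4)·log₂(P(4)/Q(4)) = 0.25·log₂(0.25/0.1666) = 0.14638

D_KL(P||Q) = 0.54284 + 1.13995 - 0.40447 + 0.14638 = 1.42470 ≈ 1.4247 bits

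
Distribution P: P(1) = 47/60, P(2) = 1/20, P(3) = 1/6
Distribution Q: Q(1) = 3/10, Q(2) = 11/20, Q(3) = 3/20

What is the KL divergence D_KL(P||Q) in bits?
0.9370 bits

D_KL(P||Q) = Σ P(x) log₂(P(x)/Q(x))

Computing term by term:
  P(1)·log₂(P(1)/Q(1)) = (47/60)·log₂((47/60)/(3/10)) = 1.08465
  P(2)·log₂(P(2)/Q(2)) = (1/20)·log₂((1/20)/(11/20)) = -0.17297
  P(3)·log₂(P(3)/Q(3)) = (1/6)·log₂((1/6)/(3/20)) = 0.02533

D_KL(P||Q) = 1.08465 - 0.17297 + 0.02533 = 0.93701 ≈ 0.9370 bits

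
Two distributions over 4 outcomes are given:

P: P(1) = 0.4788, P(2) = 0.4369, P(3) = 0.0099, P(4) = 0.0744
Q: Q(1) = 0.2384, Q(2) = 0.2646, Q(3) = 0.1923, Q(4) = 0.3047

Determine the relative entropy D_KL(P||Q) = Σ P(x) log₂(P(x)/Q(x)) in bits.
0.6041 bits

D_KL(P||Q) = Σ P(x) log₂(P(x)/Q(x))

Computing term by term:
  P(1)·log₂(P(1)/Q(1)) = 0.4788·log₂(0.4788/0.2384) = 0.48169
  P(2)·log₂(P(2)/Q(2)) = 0.4369·log₂(0.4369/0.2646) = 0.31609
  P(3)·log₂(P(3)/Q(3)) = 0.0099·log₂(0.0099/0.1923) = -0.04237
  P(4)·log₂(P(4)/Q(4)) = 0.0744·log₂(0.0744/0.3047) = -0.15133

D_KL(P||Q) = 0.48169 + 0.31609 - 0.04237 - 0.15133 = 0.60408 ≈ 0.6041 bits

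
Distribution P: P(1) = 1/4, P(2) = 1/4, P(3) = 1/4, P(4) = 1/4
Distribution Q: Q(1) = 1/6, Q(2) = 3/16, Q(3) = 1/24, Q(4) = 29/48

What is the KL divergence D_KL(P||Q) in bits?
0.5780 bits

D_KL(P||Q) = Σ P(x) log₂(P(x)/Q(x))

Computing term by term:
  P(1)·log₂(P(1)/Q(1)) = (1/4)·log₂((1/4)/(1/6)) = 0.14624
  P(2)·log₂(P(2)/Q(2)) = (1/4)·log₂((1/4)/(3/16)) = 0.10376
  P(3)·log₂(P(3)/Q(3)) = (1/4)·log₂((1/4)/(1/24)) = 0.64624
  P(4)·log₂(P(4)/Q(4)) = (1/4)·log₂((1/4)/(29/48)) = -0.31825

D_KL(P||Q) = 0.14624 + 0.10376 + 0.64624 - 0.31825 = 0.57799 ≈ 0.5780 bits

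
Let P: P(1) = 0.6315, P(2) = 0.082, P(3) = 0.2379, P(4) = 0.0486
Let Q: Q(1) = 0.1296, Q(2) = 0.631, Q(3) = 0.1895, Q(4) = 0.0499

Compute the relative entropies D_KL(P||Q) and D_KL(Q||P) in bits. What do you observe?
D_KL(P||Q) = 1.2776 bits, D_KL(Q||P) = 1.5012 bits. The two directions give different values (D_KL(Q||P) exceeds D_KL(P||Q) by 0.2236 bits): KL divergence is asymmetric.

D_KL(P||Q) = Σ P(x) log₂(P(x)/Q(x))

Computing term by term:
  P(1)·log₂(P(1)/Q(1)) = 0.6315·log₂(0.6315/0.1296) = 1.44280
  P(2)·log₂(P(2)/Q(2)) = 0.082·log₂(0.082/0.631) = -0.24140
  P(3)·log₂(P(3)/Q(3)) = 0.2379·log₂(0.2379/0.1895) = 0.07807
  P(4)·log₂(P(4)/Q(4)) = 0.0486·log₂(0.0486/0.0499) = -0.00185

D_KL(P||Q) = 1.44280 - 0.24140 + 0.07807 - 0.00185 = 1.27762 ≈ 1.2776 bits

D_KL(Q||P) = Σ Q(x) log₂(Q(x)/P(x))

Computing term by term:
  Q(1)·log₂(Q(1)/P(1)) = 0.1296·log₂(0.1296/0.6315) = -0.29610
  Q(2)·log₂(Q(2)/P(2)) = 0.631·log₂(0.631/0.082) = 1.85763
  Q(3)·log₂(Q(3)/P(3)) = 0.1895·log₂(0.1895/0.2379) = -0.06219
  Q(4)·log₂(Q(4)/P(4)) = 0.0499·log₂(0.0499/0.0486) = 0.00190

D_KL(Q||P) = -0.29610 + 1.85763 - 0.06219 + 0.00190 = 1.50124 ≈ 1.5012 bits

These are NOT equal (difference: 0.2236 bits). KL divergence is asymmetric: D_KL(P||Q) ≠ D_KL(Q||P) in general.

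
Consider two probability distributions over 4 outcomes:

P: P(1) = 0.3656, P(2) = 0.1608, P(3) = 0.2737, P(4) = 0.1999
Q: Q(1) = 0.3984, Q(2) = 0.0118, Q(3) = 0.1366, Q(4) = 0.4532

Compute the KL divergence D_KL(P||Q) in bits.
0.5990 bits

D_KL(P||Q) = Σ P(x) log₂(P(x)/Q(x))

Computing term by term:
  P(1)·log₂(P(1)/Q(1)) = 0.3656·log₂(0.3656/0.3984) = -0.04532
  P(2)·log₂(P(2)/Q(2)) = 0.1608·log₂(0.1608/0.0118) = 0.60596
  P(3)·log₂(P(3)/Q(3)) = 0.2737·log₂(0.2737/0.1366) = 0.27442
  P(4)·log₂(P(4)/Q(4)) = 0.1999·log₂(0.1999/0.4532) = -0.23606

D_KL(P||Q) = -0.04532 + 0.60596 + 0.27442 - 0.23606 = 0.59900 ≈ 0.5990 bits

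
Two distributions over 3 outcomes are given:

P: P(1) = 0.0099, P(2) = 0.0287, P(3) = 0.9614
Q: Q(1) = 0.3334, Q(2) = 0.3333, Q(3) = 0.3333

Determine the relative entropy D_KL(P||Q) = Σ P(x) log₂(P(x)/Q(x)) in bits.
1.3176 bits

D_KL(P||Q) = Σ P(x) log₂(P(x)/Q(x))

Computing term by term:
  P(1)·log₂(P(1)/Q(1)) = 0.0099·log₂(0.0099/0.3334) = -0.05023
  P(2)·log₂(P(2)/Q(2)) = 0.0287·log₂(0.0287/0.3333) = -0.10153
  P(3)·log₂(P(3)/Q(3)) = 0.9614·log₂(0.9614/0.3333) = 1.46932

D_KL(P||Q) = -0.05023 - 0.10153 + 1.46932 = 1.31756 ≈ 1.3176 bits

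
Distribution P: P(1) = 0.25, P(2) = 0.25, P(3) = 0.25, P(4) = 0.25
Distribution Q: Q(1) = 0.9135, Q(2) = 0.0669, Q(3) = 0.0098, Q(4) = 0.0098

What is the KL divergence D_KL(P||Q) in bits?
2.3446 bits

D_KL(P||Q) = Σ P(x) log₂(P(x)/Q(x))

Computing term by term:
  P(1)·log₂(P(1)/Q(1)) = 0.25·log₂(0.25/0.9135) = -0.46737
  P(2)·log₂(P(2)/Q(2)) = 0.25·log₂(0.25/0.0669) = 0.47546
  P(3)·log₂(P(3)/Q(3)) = 0.25·log₂(0.25/0.0098) = 1.16825
  P(4)·log₂(P(4)/Q(4)) = 0.25·log₂(0.25/0.0098) = 1.16825

D_KL(P||Q) = -0.46737 + 0.47546 + 1.16825 + 1.16825 = 2.34459 ≈ 2.3446 bits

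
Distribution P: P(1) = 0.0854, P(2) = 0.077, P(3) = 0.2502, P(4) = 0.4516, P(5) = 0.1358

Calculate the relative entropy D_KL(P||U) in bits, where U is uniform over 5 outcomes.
0.3248 bits

U(i) = 1/5 for all i

D_KL(P||U) = Σ P(x) log₂(P(x) / (1/5))
           = Σ P(x) log₂(P(x)) + log₂(5)
           = log₂(5) - H(P)

H(P) = -Σ P(x) log₂(P(x)):
  -P(1)·log₂(P(1)) = -(0.0854)·log₂(0.0854) = 0.30314
  -P(2)·log₂(P(2)) = -(0.077)·log₂(0.077) = 0.28482
  -P(3)·log₂(P(3)) = -(0.2502)·log₂(0.2502) = 0.50011
  -P(4)·log₂(P(4)) = -(0.4516)·log₂(0.4516) = 0.51793
  -P(5)·log₂(P(5)) = -(0.1358)·log₂(0.1358) = 0.39116
H(P) = 0.30314 + 0.28482 + 0.50011 + 0.51793 + 0.39116 = 1.99716 bits

log₂(5) = 2.32193 bits

D_KL(P||U) = 2.32193 - 1.99716 = 0.32477 ≈ 0.3248 bits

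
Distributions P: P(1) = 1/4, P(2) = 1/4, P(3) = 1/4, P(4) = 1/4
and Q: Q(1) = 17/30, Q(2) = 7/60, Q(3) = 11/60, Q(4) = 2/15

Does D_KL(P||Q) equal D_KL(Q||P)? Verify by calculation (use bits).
D_KL(P||Q) = 0.3183 bits, D_KL(Q||P) = 0.3378 bits. No — D_KL(P||Q) ≠ D_KL(Q||P) for this pair.

D_KL(P||Q) = Σ P(x) log₂(P(x)/Q(x))

Computing term by term:
  P(1)·log₂(P(1)/Q(1)) = (1/4)·log₂((1/4)/(17/30)) = -0.29514
  P(2)·log₂(P(2)/Q(2)) = (1/4)·log₂((1/4)/(7/60)) = 0.27488
  P(3)·log₂(P(3)/Q(3)) = (1/4)·log₂((1/4)/(11/60)) = 0.11186
  P(4)·log₂(P(4)/Q(4)) = (1/4)·log₂((1/4)/(2/15)) = 0.22672

D_KL(P||Q) = -0.29514 + 0.27488 + 0.11186 + 0.22672 = 0.31832 ≈ 0.3183 bits

D_KL(Q||P) = Σ Q(x) log₂(Q(x)/P(x))

Computing term by term:
  Q(1)·log₂(Q(1)/P(1)) = (17/30)·log₂((17/30)/(1/4)) = 0.66899
  Q(2)·log₂(Q(2)/P(2)) = (7/60)·log₂((7/60)/(1/4)) = -0.12828
  Q(3)·log₂(Q(3)/P(3)) = (11/60)·log₂((11/60)/(1/4)) = -0.08203
  Q(4)·log₂(Q(4)/P(4)) = (2/15)·log₂((2/15)/(1/4)) = -0.12092

D_KL(Q||P) = 0.66899 - 0.12828 - 0.08203 - 0.12092 = 0.33776 ≈ 0.3378 bits

These are NOT equal (difference: 0.0195 bits). KL divergence is asymmetric: D_KL(P||Q) ≠ D_KL(Q||P) in general.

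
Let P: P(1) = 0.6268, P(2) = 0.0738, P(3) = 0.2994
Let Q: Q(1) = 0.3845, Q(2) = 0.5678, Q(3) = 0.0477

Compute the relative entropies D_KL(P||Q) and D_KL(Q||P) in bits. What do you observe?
D_KL(P||Q) = 1.0181 bits, D_KL(Q||P) = 1.2739 bits. The two directions give different values (D_KL(Q||P) exceeds D_KL(P||Q) by 0.2558 bits): KL divergence is asymmetric.

D_KL(P||Q) = Σ P(x) log₂(P(x)/Q(x))

Computing term by term:
  P(1)·log₂(P(1)/Q(1)) = 0.6268·log₂(0.6268/0.3845) = 0.44191
  P(2)·log₂(P(2)/Q(2)) = 0.0738·log₂(0.0738/0.5678) = -0.21724
  P(3)·log₂(P(3)/Q(3)) = 0.2994·log₂(0.2994/0.0477) = 0.79341

D_KL(P||Q) = 0.44191 - 0.21724 + 0.79341 = 1.01808 ≈ 1.0181 bits

D_KL(Q||P) = Σ Q(x) log₂(Q(x)/P(x))

Computing term by term:
  Q(1)·log₂(Q(1)/P(1)) = 0.3845·log₂(0.3845/0.6268) = -0.27108
  Q(2)·log₂(Q(2)/P(2)) = 0.5678·log₂(0.5678/0.0738) = 1.67143
  Q(3)·log₂(Q(3)/P(3)) = 0.0477·log₂(0.0477/0.2994) = -0.12641

D_KL(Q||P) = -0.27108 + 1.67143 - 0.12641 = 1.27394 ≈ 1.2739 bits

These are NOT equal (difference: 0.2558 bits). KL divergence is asymmetric: D_KL(P||Q) ≠ D_KL(Q||P) in general.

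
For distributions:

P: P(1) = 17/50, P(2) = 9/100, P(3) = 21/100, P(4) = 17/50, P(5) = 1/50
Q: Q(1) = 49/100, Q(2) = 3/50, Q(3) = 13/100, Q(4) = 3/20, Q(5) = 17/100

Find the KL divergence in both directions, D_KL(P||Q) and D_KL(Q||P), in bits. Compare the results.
D_KL(P||Q) = 0.3583 bits, D_KL(Q||P) = 0.4811 bits. D_KL(Q||P) is larger than D_KL(P||Q) by 0.1228 bits; the two directions differ.

D_KL(P||Q) = Σ P(x) log₂(P(x)/Q(x))

Computing term by term:
  P(1)·log₂(P(1)/Q(1)) = (17/50)·log₂((17/50)/(49/100)) = -0.17926
  P(2)·log₂(P(2)/Q(2)) = (9/100)·log₂((9/100)/(3/50)) = 0.05265
  P(3)·log₂(P(3)/Q(3)) = (21/100)·log₂((21/100)/(13/100)) = 0.14529
  P(4)·log₂(P(4)/Q(4)) = (17/50)·log₂((17/50)/(3/20)) = 0.40139
  P(5)·log₂(P(5)/Q(5)) = (1/50)·log₂((1/50)/(17/100)) = -0.06175

D_KL(P||Q) = -0.17926 + 0.05265 + 0.14529 + 0.40139 - 0.06175 = 0.35832 ≈ 0.3583 bits

D_KL(Q||P) = Σ Q(x) log₂(Q(x)/P(x))

Computing term by term:
  Q(1)·log₂(Q(1)/P(1)) = (49/100)·log₂((49/100)/(17/50)) = 0.25835
  Q(2)·log₂(Q(2)/P(2)) = (3/50)·log₂((3/50)/(9/100)) = -0.03510
  Q(3)·log₂(Q(3)/P(3)) = (13/100)·log₂((13/100)/(21/100)) = -0.08994
  Q(4)·log₂(Q(4)/P(4)) = (3/20)·log₂((3/20)/(17/50)) = -0.17709
  Q(5)·log₂(Q(5)/P(5)) = (17/100)·log₂((17/100)/(1/50)) = 0.52487

D_KL(Q||P) = 0.25835 - 0.03510 - 0.08994 - 0.17709 + 0.52487 = 0.48109 ≈ 0.4811 bits

These are NOT equal (difference: 0.1228 bits). KL divergence is asymmetric: D_KL(P||Q) ≠ D_KL(Q||P) in general.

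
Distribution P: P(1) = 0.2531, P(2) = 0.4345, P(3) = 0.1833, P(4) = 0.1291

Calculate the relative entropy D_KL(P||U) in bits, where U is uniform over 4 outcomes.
0.1458 bits

U(i) = 1/4 for all i

D_KL(P||U) = Σ P(x) log₂(P(x) / (1/4))
           = Σ P(x) log₂(P(x)) + log₂(4)
           = log₂(4) - H(P)

H(P) = -Σ P(x) log₂(P(x)):
  -P(1)·log₂(P(1)) = -(0.2531)·log₂(0.2531) = 0.50170
  -P(2)·log₂(P(2)) = -(0.4345)·log₂(0.4345) = 0.52252
  -P(3)·log₂(P(3)) = -(0.1833)·log₂(0.1833) = 0.44867
  -P(4)·log₂(P(4)) = -(0.1291)·log₂(0.1291) = 0.38129
H(P) = 0.50170 + 0.52252 + 0.44867 + 0.38129 = 1.85418 bits

log₂(4) = 2.00000 bits

D_KL(P||U) = 2.00000 - 1.85418 = 0.14582 ≈ 0.1458 bits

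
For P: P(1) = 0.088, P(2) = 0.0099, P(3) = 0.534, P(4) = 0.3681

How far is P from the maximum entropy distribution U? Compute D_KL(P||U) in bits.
0.6115 bits

U(i) = 1/4 for all i

D_KL(P||U) = Σ P(x) log₂(P(x) / (1/4))
           = Σ P(x) log₂(P(x)) + log₂(4)
           = log₂(4) - H(P)

H(P) = -Σ P(x) log₂(P(x)):
  -P(1)·log₂(P(1)) = -(0.088)·log₂(0.088) = 0.30856
  -P(2)·log₂(P(2)) = -(0.0099)·log₂(0.0099) = 0.06592
  -P(3)·log₂(P(3)) = -(0.534)·log₂(0.534) = 0.48332
  -P(4)·log₂(P(4)) = -(0.3681)·log₂(0.3681) = 0.53074
H(P) = 0.30856 + 0.06592 + 0.48332 + 0.53074 = 1.38854 bits

log₂(4) = 2.00000 bits

D_KL(P||U) = 2.00000 - 1.38854 = 0.61146 ≈ 0.6115 bits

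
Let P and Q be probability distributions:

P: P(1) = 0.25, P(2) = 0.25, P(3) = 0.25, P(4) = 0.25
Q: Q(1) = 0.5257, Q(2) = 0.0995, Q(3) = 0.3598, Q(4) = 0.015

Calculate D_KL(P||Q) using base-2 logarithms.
0.9476 bits

D_KL(P||Q) = Σ P(x) log₂(P(x)/Q(x))

Computing term by term:
  P(1)·log₂(P(1)/Q(1)) = 0.25·log₂(0.25/0.5257) = -0.26808
  P(2)·log₂(P(2)/Q(2)) = 0.25·log₂(0.25/0.0995) = 0.33229
  P(3)·log₂(P(3)/Q(3)) = 0.25·log₂(0.25/0.3598) = -0.13132
  P(4)·log₂(P(4)/Q(4)) = 0.25·log₂(0.25/0.015) = 1.01472

D_KL(P||Q) = -0.26808 + 0.33229 - 0.13132 + 1.01472 = 0.94761 ≈ 0.9476 bits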